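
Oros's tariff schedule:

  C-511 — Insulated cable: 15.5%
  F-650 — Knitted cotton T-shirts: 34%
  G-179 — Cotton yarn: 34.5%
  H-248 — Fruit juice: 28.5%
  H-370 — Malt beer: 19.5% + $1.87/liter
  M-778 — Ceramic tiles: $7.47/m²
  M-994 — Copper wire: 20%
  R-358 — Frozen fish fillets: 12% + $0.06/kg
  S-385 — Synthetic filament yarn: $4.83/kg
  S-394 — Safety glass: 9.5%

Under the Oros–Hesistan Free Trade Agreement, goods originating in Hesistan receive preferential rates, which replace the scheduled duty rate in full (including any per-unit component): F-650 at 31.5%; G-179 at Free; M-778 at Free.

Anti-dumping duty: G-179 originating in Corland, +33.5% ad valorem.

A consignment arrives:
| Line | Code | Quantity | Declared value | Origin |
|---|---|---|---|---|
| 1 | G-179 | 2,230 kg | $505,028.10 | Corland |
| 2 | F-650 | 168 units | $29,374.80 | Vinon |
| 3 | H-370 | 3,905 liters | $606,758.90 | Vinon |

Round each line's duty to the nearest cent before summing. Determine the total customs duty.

$479,026.88

Line 1 (G-179, Corland, 2,230 kg, $505,028.10):
Base rate for G-179 is 34.5%.
G-179 has an FTA preferential rate, but origin Corland is not Hesistan; base rate stands.
Additional duty on G-179 from Corland: +33.5%. Applied ad valorem rate: 34.5% + 33.5% = 68%.
Duty = $505,028.10 × 68% = $343,419.11.
Line 2 (F-650, Vinon, 168 units, $29,374.80):
Base rate for F-650 is 34%.
F-650 has an FTA preferential rate, but origin Vinon is not Hesistan; base rate stands.
Duty = $29,374.80 × 34% = $9,987.43.
Line 3 (H-370, Vinon, 3,905 liters, $606,758.90):
Base rate for H-370 is 19.5% + $1.87/liter.
Duty = $606,758.90 × 19.5% + 3,905 × $1.87 = $125,620.34.
Total = $343,419.11 + $9,987.43 + $125,620.34 = $479,026.88.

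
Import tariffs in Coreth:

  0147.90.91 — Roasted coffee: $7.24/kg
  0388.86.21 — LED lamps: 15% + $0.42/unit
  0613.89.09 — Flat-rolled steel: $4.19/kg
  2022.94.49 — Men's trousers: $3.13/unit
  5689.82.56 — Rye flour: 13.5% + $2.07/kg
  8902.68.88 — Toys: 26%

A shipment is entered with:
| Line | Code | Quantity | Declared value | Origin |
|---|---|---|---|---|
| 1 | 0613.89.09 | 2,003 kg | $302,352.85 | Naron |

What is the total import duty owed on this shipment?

$8,392.57

Line 1 (0613.89.09, Naron, 2,003 kg, $302,352.85):
Base rate for 0613.89.09 is $4.19/kg.
Duty = 2,003 × $4.19 = $8,392.57.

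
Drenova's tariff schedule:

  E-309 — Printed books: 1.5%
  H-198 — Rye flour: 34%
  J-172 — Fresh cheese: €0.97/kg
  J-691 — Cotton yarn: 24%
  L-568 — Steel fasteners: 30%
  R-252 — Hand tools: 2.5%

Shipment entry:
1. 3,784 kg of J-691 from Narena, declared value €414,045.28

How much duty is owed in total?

Line 1 (J-691, Narena, 3,784 kg, €414,045.28):
Base rate for J-691 is 24%.
Duty = €414,045.28 × 24% = €99,370.87.

€99,370.87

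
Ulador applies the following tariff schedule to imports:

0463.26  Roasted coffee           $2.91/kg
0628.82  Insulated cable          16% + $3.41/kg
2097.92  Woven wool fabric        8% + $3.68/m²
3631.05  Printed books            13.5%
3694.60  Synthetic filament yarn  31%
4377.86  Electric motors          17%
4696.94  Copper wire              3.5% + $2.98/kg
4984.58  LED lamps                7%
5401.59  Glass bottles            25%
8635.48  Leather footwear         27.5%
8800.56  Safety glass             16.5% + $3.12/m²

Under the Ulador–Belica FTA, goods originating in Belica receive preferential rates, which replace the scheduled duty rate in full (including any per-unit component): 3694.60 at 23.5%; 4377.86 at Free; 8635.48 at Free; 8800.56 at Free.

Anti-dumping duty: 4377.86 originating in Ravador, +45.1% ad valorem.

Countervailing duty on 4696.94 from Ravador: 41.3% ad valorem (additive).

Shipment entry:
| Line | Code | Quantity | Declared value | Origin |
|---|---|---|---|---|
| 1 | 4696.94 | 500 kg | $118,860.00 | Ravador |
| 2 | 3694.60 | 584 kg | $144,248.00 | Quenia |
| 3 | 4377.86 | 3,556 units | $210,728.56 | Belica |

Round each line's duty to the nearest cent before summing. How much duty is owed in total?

Line 1 (4696.94, Ravador, 500 kg, $118,860.00):
Base rate for 4696.94 is 3.5% + $2.98/kg.
Additional duty on 4696.94 from Ravador: +41.3%. Applied ad valorem rate: 3.5% + 41.3% = 44.8%.
Duty = $118,860.00 × 44.8% + 500 × $2.98 = $54,739.28.
Line 2 (3694.60, Quenia, 584 kg, $144,248.00):
Base rate for 3694.60 is 31%.
3694.60 has an FTA preferential rate, but origin Quenia is not Belica; base rate stands.
Duty = $144,248.00 × 31% = $44,716.88.
Line 3 (4377.86, Belica, 3,556 units, $210,728.56):
Base rate for 4377.86 is 17%.
Origin Belica qualifies under the Ulador–Belica agreement and 4377.86 is covered: preferential rate Free applies instead.
The additional-duty order on 4377.86 targets Ravador, not Belica; it does not apply.
Duty = $210,728.56 × 0% = $0.00.
Total = $54,739.28 + $44,716.88 + $0.00 = $99,456.16.

$99,456.16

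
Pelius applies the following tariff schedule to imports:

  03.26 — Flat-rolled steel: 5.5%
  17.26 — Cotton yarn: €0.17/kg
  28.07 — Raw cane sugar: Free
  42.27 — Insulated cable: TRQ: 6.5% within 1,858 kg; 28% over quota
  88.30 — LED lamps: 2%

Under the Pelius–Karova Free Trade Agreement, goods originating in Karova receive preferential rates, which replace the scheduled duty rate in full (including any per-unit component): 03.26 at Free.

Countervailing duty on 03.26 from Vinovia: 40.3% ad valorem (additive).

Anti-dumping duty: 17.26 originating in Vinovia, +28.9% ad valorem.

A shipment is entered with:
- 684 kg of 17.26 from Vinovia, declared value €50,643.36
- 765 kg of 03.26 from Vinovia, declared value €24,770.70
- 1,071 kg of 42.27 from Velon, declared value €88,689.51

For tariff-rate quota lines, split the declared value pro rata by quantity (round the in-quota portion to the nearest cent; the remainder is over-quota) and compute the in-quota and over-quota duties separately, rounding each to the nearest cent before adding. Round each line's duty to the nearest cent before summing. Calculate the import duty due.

Line 1 (17.26, Vinovia, 684 kg, €50,643.36):
Base rate for 17.26 is €0.17/kg.
Additional duty on 17.26 from Vinovia: +28.9% ad valorem. Applied ad valorem rate = 28.9%.
Duty = €50,643.36 × 28.9% + 684 × €0.17 = €14,752.21.
Line 2 (03.26, Vinovia, 765 kg, €24,770.70):
Base rate for 03.26 is 5.5%.
03.26 has an FTA preferential rate, but origin Vinovia is not Karova; base rate stands.
Additional duty on 03.26 from Vinovia: +40.3%. Applied ad valorem rate: 5.5% + 40.3% = 45.8%.
Duty = €24,770.70 × 45.8% = €11,344.98.
Line 3 (42.27, Velon, 1,071 kg, €88,689.51):
Code 42.27 is under a tariff-rate quota (threshold 1,858 kg). Quantity 1,071 kg is within the quota, so the in-quota rate 6.5% applies to the full value.
Duty = €88,689.51 × 6.5% = €5,764.82.
Total = €14,752.21 + €11,344.98 + €5,764.82 = €31,862.01.

€31,862.01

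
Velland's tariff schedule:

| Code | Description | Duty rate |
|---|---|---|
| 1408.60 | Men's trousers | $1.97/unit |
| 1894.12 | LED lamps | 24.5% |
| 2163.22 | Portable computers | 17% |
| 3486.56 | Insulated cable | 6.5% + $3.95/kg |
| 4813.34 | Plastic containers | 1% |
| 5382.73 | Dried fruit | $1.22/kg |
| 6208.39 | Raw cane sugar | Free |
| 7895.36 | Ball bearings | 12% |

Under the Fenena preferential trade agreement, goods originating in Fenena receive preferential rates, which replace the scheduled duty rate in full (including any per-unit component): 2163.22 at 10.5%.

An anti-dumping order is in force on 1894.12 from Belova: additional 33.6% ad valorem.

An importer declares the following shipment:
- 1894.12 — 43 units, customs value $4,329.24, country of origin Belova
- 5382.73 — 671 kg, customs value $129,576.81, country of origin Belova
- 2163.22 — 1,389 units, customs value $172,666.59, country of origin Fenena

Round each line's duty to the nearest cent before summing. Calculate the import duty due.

Line 1 (1894.12, Belova, 43 units, $4,329.24):
Base rate for 1894.12 is 24.5%.
Additional duty on 1894.12 from Belova: +33.6%. Applied ad valorem rate: 24.5% + 33.6% = 58.1%.
Duty = $4,329.24 × 58.1% = $2,515.29.
Line 2 (5382.73, Belova, 671 kg, $129,576.81):
Base rate for 5382.73 is $1.22/kg.
Duty = 671 × $1.22 = $818.62.
Line 3 (2163.22, Fenena, 1,389 units, $172,666.59):
Base rate for 2163.22 is 17%.
Origin Fenena qualifies under the Velland–Fenena agreement and 2163.22 is covered: preferential rate 10.5% applies instead.
Duty = $172,666.59 × 10.5% = $18,129.99.
Total = $2,515.29 + $818.62 + $18,129.99 = $21,463.90.

$21,463.90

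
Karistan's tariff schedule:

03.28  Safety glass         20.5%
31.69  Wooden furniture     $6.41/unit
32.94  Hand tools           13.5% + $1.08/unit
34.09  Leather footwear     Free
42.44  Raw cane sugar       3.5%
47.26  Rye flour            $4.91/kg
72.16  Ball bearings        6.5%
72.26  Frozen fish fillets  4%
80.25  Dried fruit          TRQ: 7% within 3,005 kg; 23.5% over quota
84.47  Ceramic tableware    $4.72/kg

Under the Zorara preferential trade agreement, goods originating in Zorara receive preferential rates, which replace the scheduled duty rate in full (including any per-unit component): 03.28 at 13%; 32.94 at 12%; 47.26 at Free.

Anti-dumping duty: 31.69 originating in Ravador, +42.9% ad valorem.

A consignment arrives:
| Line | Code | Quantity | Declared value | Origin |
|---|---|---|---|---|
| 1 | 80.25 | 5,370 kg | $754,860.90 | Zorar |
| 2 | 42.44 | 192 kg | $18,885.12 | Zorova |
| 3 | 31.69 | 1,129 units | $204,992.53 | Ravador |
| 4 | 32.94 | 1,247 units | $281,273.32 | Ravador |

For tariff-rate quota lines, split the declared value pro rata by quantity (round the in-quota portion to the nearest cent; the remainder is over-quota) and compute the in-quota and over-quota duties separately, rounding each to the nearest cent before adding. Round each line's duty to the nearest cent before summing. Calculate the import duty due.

Line 1 (80.25, Zorar, 5,370 kg, $754,860.90):
Code 80.25 is under a tariff-rate quota (threshold 3,005 kg). In-quota: 3,005 kg at 7%; over-quota: 2,365 kg at 23.5%.
Pro-rata value split: in-quota = $754,860.90 × 3,005/5,370 = $422,412.85; over-quota = $754,860.90 − $422,412.85 = $332,448.05.
In-quota duty = $422,412.85 × 7% = $29,568.90. Over-quota duty = $332,448.05 × 23.5% = $78,125.29.
Line duty = $29,568.90 + $78,125.29 = $107,694.19.
Line 2 (42.44, Zorova, 192 kg, $18,885.12):
Base rate for 42.44 is 3.5%.
Duty = $18,885.12 × 3.5% = $660.98.
Line 3 (31.69, Ravador, 1,129 units, $204,992.53):
Base rate for 31.69 is $6.41/unit.
Additional duty on 31.69 from Ravador: +42.9% ad valorem. Applied ad valorem rate = 42.9%.
Duty = $204,992.53 × 42.9% + 1,129 × $6.41 = $95,178.69.
Line 4 (32.94, Ravador, 1,247 units, $281,273.32):
Base rate for 32.94 is 13.5% + $1.08/unit.
32.94 has an FTA preferential rate, but origin Ravador is not Zorara; base rate stands.
Duty = $281,273.32 × 13.5% + 1,247 × $1.08 = $39,318.66.
Total = $107,694.19 + $660.98 + $95,178.69 + $39,318.66 = $242,852.52.

$242,852.52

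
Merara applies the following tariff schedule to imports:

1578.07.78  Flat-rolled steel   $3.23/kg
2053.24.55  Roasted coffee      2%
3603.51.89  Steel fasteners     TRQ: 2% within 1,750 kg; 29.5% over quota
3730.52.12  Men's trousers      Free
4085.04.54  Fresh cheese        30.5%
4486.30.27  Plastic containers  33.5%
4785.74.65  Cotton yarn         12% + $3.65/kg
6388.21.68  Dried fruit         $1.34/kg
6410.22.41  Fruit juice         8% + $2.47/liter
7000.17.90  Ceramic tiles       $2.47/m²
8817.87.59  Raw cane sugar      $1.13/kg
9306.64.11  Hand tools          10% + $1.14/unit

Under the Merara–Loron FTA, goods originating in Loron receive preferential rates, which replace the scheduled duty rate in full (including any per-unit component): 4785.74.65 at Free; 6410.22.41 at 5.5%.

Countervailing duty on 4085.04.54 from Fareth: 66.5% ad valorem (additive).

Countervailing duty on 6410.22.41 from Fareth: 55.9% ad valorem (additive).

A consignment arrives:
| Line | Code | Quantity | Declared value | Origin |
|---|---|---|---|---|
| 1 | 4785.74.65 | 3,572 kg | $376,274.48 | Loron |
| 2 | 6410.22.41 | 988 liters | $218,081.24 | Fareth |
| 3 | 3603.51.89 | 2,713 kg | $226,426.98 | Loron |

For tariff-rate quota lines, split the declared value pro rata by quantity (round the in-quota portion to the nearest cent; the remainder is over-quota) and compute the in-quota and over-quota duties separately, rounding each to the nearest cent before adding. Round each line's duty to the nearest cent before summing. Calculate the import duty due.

$168,425.10

Line 1 (4785.74.65, Loron, 3,572 kg, $376,274.48):
Base rate for 4785.74.65 is 12% + $3.65/kg.
Origin Loron qualifies under the Merara–Loron agreement and 4785.74.65 is covered: preferential rate Free applies instead.
Duty = $376,274.48 × 0% = $0.00.
Line 2 (6410.22.41, Fareth, 988 liters, $218,081.24):
Base rate for 6410.22.41 is 8% + $2.47/liter.
6410.22.41 has an FTA preferential rate, but origin Fareth is not Loron; base rate stands.
Additional duty on 6410.22.41 from Fareth: +55.9%. Applied ad valorem rate: 8% + 55.9% = 63.9%.
Duty = $218,081.24 × 63.9% + 988 × $2.47 = $141,794.27.
Line 3 (3603.51.89, Loron, 2,713 kg, $226,426.98):
Code 3603.51.89 is under a tariff-rate quota (threshold 1,750 kg). In-quota: 1,750 kg at 2%; over-quota: 963 kg at 29.5%.
Pro-rata value split: in-quota = $226,426.98 × 1,750/2,713 = $146,055.00; over-quota = $226,426.98 − $146,055.00 = $80,371.98.
In-quota duty = $146,055.00 × 2% = $2,921.10. Over-quota duty = $80,371.98 × 29.5% = $23,709.73.
Line duty = $2,921.10 + $23,709.73 = $26,630.83.
Total = $0.00 + $141,794.27 + $26,630.83 = $168,425.10.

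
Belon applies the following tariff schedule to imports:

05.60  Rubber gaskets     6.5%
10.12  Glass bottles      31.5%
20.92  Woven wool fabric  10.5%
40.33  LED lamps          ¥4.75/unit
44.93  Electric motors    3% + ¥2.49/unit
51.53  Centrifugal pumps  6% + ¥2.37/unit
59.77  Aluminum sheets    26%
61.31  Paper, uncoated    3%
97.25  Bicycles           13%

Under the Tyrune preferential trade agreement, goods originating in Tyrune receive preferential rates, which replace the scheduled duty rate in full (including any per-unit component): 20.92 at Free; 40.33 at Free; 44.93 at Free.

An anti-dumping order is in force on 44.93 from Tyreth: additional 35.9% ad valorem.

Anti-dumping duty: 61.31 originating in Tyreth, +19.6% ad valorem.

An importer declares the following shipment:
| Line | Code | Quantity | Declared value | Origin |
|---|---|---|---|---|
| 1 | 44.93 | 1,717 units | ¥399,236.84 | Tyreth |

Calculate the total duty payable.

Line 1 (44.93, Tyreth, 1,717 units, ¥399,236.84):
Base rate for 44.93 is 3% + ¥2.49/unit.
44.93 has an FTA preferential rate, but origin Tyreth is not Tyrune; base rate stands.
Additional duty on 44.93 from Tyreth: +35.9%. Applied ad valorem rate: 3% + 35.9% = 38.9%.
Duty = ¥399,236.84 × 38.9% + 1,717 × ¥2.49 = ¥159,578.46.

¥159,578.46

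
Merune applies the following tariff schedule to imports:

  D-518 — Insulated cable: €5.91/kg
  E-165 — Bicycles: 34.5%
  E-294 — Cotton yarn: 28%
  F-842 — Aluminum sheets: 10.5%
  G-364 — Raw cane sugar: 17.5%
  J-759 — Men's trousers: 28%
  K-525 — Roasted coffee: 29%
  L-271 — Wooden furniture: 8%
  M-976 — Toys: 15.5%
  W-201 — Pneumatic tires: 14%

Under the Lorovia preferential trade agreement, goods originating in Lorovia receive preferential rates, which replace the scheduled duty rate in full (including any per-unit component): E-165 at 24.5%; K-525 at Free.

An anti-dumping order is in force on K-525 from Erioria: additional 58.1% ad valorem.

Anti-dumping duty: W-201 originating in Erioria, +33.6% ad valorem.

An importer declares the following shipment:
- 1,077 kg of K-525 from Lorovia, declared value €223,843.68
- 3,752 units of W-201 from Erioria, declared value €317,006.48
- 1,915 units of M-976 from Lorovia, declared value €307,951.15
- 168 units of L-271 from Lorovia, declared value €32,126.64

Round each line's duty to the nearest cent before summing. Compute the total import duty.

Line 1 (K-525, Lorovia, 1,077 kg, €223,843.68):
Base rate for K-525 is 29%.
Origin Lorovia qualifies under the Merune–Lorovia agreement and K-525 is covered: preferential rate Free applies instead.
The additional-duty order on K-525 targets Erioria, not Lorovia; it does not apply.
Duty = €223,843.68 × 0% = €0.00.
Line 2 (W-201, Erioria, 3,752 units, €317,006.48):
Base rate for W-201 is 14%.
Additional duty on W-201 from Erioria: +33.6%. Applied ad valorem rate: 14% + 33.6% = 47.6%.
Duty = €317,006.48 × 47.6% = €150,895.08.
Line 3 (M-976, Lorovia, 1,915 units, €307,951.15):
Base rate for M-976 is 15.5%.
Origin Lorovia is the FTA partner but M-976 is not on the preference list; base rate stands.
Duty = €307,951.15 × 15.5% = €47,732.43.
Line 4 (L-271, Lorovia, 168 units, €32,126.64):
Base rate for L-271 is 8%.
Origin Lorovia is the FTA partner but L-271 is not on the preference list; base rate stands.
Duty = €32,126.64 × 8% = €2,570.13.
Total = €0.00 + €150,895.08 + €47,732.43 + €2,570.13 = €201,197.64.

€201,197.64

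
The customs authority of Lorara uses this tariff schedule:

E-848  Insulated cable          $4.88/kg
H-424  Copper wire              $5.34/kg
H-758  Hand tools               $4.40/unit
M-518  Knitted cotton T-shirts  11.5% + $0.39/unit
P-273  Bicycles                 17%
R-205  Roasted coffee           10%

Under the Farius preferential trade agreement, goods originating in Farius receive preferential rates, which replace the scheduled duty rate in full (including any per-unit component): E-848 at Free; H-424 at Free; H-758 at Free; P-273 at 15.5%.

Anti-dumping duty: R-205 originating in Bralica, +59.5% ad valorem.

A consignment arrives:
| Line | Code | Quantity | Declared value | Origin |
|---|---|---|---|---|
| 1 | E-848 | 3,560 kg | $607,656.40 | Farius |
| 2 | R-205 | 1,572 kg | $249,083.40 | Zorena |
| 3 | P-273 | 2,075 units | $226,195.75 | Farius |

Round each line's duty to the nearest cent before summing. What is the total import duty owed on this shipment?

$59,968.68

Line 1 (E-848, Farius, 3,560 kg, $607,656.40):
Base rate for E-848 is $4.88/kg.
Origin Farius qualifies under the Lorara–Farius agreement and E-848 is covered: preferential rate Free applies instead.
Duty = $607,656.40 × 0% = $0.00.
Line 2 (R-205, Zorena, 1,572 kg, $249,083.40):
Base rate for R-205 is 10%.
The additional-duty order on R-205 targets Bralica, not Zorena; it does not apply.
Duty = $249,083.40 × 10% = $24,908.34.
Line 3 (P-273, Farius, 2,075 units, $226,195.75):
Base rate for P-273 is 17%.
Origin Farius qualifies under the Lorara–Farius agreement and P-273 is covered: preferential rate 15.5% applies instead.
Duty = $226,195.75 × 15.5% = $35,060.34.
Total = $0.00 + $24,908.34 + $35,060.34 = $59,968.68.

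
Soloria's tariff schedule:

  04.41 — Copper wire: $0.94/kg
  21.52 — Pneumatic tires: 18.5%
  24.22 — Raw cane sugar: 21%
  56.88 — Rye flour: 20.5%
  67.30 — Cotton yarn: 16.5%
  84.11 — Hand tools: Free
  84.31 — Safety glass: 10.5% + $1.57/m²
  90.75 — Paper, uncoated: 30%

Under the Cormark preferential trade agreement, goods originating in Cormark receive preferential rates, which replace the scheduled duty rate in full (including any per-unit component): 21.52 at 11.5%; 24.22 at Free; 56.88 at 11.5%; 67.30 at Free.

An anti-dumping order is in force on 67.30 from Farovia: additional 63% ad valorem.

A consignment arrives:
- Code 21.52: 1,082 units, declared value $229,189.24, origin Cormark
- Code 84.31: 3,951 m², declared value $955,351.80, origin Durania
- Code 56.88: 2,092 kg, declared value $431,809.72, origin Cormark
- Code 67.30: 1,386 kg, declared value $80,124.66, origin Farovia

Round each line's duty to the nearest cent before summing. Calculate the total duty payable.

$246,228.99

Line 1 (21.52, Cormark, 1,082 units, $229,189.24):
Base rate for 21.52 is 18.5%.
Origin Cormark qualifies under the Soloria–Cormark agreement and 21.52 is covered: preferential rate 11.5% applies instead.
Duty = $229,189.24 × 11.5% = $26,356.76.
Line 2 (84.31, Durania, 3,951 m², $955,351.80):
Base rate for 84.31 is 10.5% + $1.57/m².
Duty = $955,351.80 × 10.5% + 3,951 × $1.57 = $106,515.01.
Line 3 (56.88, Cormark, 2,092 kg, $431,809.72):
Base rate for 56.88 is 20.5%.
Origin Cormark qualifies under the Soloria–Cormark agreement and 56.88 is covered: preferential rate 11.5% applies instead.
Duty = $431,809.72 × 11.5% = $49,658.12.
Line 4 (67.30, Farovia, 1,386 kg, $80,124.66):
Base rate for 67.30 is 16.5%.
67.30 has an FTA preferential rate, but origin Farovia is not Cormark; base rate stands.
Additional duty on 67.30 from Farovia: +63%. Applied ad valorem rate: 16.5% + 63% = 79.5%.
Duty = $80,124.66 × 79.5% = $63,699.10.
Total = $26,356.76 + $106,515.01 + $49,658.12 + $63,699.10 = $246,228.99.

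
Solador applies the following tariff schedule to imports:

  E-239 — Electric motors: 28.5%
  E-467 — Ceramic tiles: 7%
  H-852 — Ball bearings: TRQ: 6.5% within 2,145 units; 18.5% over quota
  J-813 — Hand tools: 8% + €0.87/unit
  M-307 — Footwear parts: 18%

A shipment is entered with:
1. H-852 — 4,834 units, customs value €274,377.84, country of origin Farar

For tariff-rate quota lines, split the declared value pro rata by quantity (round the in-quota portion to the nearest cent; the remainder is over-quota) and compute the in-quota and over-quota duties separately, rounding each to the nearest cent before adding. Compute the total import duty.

Line 1 (H-852, Farar, 4,834 units, €274,377.84):
Code H-852 is under a tariff-rate quota (threshold 2,145 units). In-quota: 2,145 units at 6.5%; over-quota: 2,689 units at 18.5%.
Pro-rata value split: in-quota = €274,377.84 × 2,145/4,834 = €121,750.20; over-quota = €274,377.84 − €121,750.20 = €152,627.64.
In-quota duty = €121,750.20 × 6.5% = €7,913.76. Over-quota duty = €152,627.64 × 18.5% = €28,236.11.
Line duty = €7,913.76 + €28,236.11 = €36,149.87.

€36,149.87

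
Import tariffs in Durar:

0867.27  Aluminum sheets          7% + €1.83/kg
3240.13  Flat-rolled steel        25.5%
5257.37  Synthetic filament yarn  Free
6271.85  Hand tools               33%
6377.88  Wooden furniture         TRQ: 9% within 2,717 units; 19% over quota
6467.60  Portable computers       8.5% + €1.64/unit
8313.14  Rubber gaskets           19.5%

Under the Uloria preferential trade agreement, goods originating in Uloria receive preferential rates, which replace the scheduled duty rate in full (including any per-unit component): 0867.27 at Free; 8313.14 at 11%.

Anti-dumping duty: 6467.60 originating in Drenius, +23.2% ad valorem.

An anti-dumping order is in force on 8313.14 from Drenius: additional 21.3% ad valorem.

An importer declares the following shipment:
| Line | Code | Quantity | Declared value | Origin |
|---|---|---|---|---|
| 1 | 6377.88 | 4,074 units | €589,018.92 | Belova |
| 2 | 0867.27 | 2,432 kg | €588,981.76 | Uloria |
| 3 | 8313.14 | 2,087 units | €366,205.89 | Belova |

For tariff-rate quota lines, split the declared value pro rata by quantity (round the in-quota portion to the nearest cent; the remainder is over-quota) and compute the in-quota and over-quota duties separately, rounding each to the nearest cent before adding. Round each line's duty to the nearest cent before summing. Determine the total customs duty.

€144,041.36

Line 1 (6377.88, Belova, 4,074 units, €589,018.92):
Code 6377.88 is under a tariff-rate quota (threshold 2,717 units). In-quota: 2,717 units at 9%; over-quota: 1,357 units at 19%.
Pro-rata value split: in-quota = €589,018.92 × 2,717/4,074 = €392,823.86; over-quota = €589,018.92 − €392,823.86 = €196,195.06.
In-quota duty = €392,823.86 × 9% = €35,354.15. Over-quota duty = €196,195.06 × 19% = €37,277.06.
Line duty = €35,354.15 + €37,277.06 = €72,631.21.
Line 2 (0867.27, Uloria, 2,432 kg, €588,981.76):
Base rate for 0867.27 is 7% + €1.83/kg.
Origin Uloria qualifies under the Durar–Uloria agreement and 0867.27 is covered: preferential rate Free applies instead.
Duty = €588,981.76 × 0% = €0.00.
Line 3 (8313.14, Belova, 2,087 units, €366,205.89):
Base rate for 8313.14 is 19.5%.
8313.14 has an FTA preferential rate, but origin Belova is not Uloria; base rate stands.
The additional-duty order on 8313.14 targets Drenius, not Belova; it does not apply.
Duty = €366,205.89 × 19.5% = €71,410.15.
Total = €72,631.21 + €0.00 + €71,410.15 = €144,041.36.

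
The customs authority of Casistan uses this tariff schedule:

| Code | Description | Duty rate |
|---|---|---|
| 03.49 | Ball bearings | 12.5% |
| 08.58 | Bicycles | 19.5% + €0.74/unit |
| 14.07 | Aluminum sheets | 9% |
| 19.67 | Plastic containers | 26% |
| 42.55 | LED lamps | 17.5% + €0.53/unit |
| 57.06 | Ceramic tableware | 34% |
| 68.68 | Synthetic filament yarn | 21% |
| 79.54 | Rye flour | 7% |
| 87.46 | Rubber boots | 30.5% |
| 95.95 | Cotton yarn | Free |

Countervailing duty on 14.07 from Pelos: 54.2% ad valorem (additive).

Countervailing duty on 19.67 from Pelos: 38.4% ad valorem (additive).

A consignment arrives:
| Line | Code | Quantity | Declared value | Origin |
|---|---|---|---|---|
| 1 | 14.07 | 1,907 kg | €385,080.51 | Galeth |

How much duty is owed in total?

€34,657.25

Line 1 (14.07, Galeth, 1,907 kg, €385,080.51):
Base rate for 14.07 is 9%.
The additional-duty order on 14.07 targets Pelos, not Galeth; it does not apply.
Duty = €385,080.51 × 9% = €34,657.25.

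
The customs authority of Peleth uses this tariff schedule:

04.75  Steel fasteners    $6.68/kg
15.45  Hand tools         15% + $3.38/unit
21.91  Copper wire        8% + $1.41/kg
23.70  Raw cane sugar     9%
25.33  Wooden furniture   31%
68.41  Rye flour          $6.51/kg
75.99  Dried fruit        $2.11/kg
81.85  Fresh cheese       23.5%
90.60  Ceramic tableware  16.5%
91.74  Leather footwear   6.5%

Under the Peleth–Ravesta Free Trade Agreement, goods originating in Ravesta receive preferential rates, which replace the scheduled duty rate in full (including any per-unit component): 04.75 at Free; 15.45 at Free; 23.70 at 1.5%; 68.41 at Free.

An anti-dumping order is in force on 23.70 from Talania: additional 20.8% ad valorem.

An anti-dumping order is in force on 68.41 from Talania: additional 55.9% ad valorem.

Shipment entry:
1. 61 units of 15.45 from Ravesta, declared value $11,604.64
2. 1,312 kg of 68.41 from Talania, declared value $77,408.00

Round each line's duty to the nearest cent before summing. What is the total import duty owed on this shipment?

Line 1 (15.45, Ravesta, 61 units, $11,604.64):
Base rate for 15.45 is 15% + $3.38/unit.
Origin Ravesta qualifies under the Peleth–Ravesta agreement and 15.45 is covered: preferential rate Free applies instead.
Duty = $11,604.64 × 0% = $0.00.
Line 2 (68.41, Talania, 1,312 kg, $77,408.00):
Base rate for 68.41 is $6.51/kg.
68.41 has an FTA preferential rate, but origin Talania is not Ravesta; base rate stands.
Additional duty on 68.41 from Talania: +55.9% ad valorem. Applied ad valorem rate = 55.9%.
Duty = $77,408.00 × 55.9% + 1,312 × $6.51 = $51,812.19.
Total = $0.00 + $51,812.19 = $51,812.19.

$51,812.19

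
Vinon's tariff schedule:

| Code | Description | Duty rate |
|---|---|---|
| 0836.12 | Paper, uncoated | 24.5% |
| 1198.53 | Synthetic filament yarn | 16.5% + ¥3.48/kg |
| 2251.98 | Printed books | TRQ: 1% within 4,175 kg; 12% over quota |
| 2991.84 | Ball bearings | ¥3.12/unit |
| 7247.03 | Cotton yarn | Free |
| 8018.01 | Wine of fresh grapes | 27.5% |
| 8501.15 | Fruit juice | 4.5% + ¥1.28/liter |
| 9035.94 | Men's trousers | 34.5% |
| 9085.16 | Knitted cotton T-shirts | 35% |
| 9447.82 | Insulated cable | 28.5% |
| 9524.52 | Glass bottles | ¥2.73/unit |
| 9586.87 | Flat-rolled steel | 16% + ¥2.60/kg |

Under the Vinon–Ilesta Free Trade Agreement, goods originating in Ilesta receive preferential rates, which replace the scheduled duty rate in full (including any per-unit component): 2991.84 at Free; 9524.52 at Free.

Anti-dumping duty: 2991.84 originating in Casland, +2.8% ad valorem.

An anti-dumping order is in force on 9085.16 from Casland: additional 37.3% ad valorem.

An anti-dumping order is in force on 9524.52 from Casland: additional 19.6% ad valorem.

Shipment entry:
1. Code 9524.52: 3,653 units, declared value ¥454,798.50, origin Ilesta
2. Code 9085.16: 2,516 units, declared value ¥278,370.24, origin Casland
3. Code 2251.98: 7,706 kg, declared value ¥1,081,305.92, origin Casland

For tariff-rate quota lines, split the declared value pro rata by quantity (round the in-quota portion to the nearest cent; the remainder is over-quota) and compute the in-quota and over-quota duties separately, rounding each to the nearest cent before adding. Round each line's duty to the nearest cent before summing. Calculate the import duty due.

¥266,576.43

Line 1 (9524.52, Ilesta, 3,653 units, ¥454,798.50):
Base rate for 9524.52 is ¥2.73/unit.
Origin Ilesta qualifies under the Vinon–Ilesta agreement and 9524.52 is covered: preferential rate Free applies instead.
The additional-duty order on 9524.52 targets Casland, not Ilesta; it does not apply.
Duty = ¥454,798.50 × 0% = ¥0.00.
Line 2 (9085.16, Casland, 2,516 units, ¥278,370.24):
Base rate for 9085.16 is 35%.
Additional duty on 9085.16 from Casland: +37.3%. Applied ad valorem rate: 35% + 37.3% = 72.3%.
Duty = ¥278,370.24 × 72.3% = ¥201,261.68.
Line 3 (2251.98, Casland, 7,706 kg, ¥1,081,305.92):
Code 2251.98 is under a tariff-rate quota (threshold 4,175 kg). In-quota: 4,175 kg at 1%; over-quota: 3,531 kg at 12%.
Pro-rata value split: in-quota = ¥1,081,305.92 × 4,175/7,706 = ¥585,836.00; over-quota = ¥1,081,305.92 − ¥585,836.00 = ¥495,469.92.
In-quota duty = ¥585,836.00 × 1% = ¥5,858.36. Over-quota duty = ¥495,469.92 × 12% = ¥59,456.39.
Line duty = ¥5,858.36 + ¥59,456.39 = ¥65,314.75.
Total = ¥0.00 + ¥201,261.68 + ¥65,314.75 = ¥266,576.43.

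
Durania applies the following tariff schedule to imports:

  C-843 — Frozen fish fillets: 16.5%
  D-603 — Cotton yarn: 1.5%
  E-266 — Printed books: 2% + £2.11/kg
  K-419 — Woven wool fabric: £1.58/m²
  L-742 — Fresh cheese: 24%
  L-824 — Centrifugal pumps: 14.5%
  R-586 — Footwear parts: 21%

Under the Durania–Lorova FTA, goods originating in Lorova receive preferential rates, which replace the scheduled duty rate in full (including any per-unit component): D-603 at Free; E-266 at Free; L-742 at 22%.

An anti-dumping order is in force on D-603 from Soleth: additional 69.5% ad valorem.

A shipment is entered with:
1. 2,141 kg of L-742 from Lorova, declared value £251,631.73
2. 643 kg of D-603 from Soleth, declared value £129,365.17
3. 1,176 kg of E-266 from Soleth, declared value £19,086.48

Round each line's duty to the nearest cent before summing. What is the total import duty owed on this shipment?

£150,071.34

Line 1 (L-742, Lorova, 2,141 kg, £251,631.73):
Base rate for L-742 is 24%.
Origin Lorova qualifies under the Durania–Lorova agreement and L-742 is covered: preferential rate 22% applies instead.
Duty = £251,631.73 × 22% = £55,358.98.
Line 2 (D-603, Soleth, 643 kg, £129,365.17):
Base rate for D-603 is 1.5%.
D-603 has an FTA preferential rate, but origin Soleth is not Lorova; base rate stands.
Additional duty on D-603 from Soleth: +69.5%. Applied ad valorem rate: 1.5% + 69.5% = 71%.
Duty = £129,365.17 × 71% = £91,849.27.
Line 3 (E-266, Soleth, 1,176 kg, £19,086.48):
Base rate for E-266 is 2% + £2.11/kg.
E-266 has an FTA preferential rate, but origin Soleth is not Lorova; base rate stands.
Duty = £19,086.48 × 2% + 1,176 × £2.11 = £2,863.09.
Total = £55,358.98 + £91,849.27 + £2,863.09 = £150,071.34.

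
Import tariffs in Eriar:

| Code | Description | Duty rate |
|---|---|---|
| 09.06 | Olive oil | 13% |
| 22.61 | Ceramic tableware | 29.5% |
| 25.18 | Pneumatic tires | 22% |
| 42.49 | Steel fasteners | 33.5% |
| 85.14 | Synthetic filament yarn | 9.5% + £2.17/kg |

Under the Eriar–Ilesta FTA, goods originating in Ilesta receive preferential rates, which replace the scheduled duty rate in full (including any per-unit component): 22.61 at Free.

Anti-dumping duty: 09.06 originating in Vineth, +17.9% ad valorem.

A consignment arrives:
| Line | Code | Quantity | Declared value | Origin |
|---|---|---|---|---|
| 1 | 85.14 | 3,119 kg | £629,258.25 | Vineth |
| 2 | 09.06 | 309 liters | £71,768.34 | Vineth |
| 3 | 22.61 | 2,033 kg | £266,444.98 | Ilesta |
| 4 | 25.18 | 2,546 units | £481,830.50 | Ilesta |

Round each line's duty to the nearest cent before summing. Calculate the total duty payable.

£194,726.89

Line 1 (85.14, Vineth, 3,119 kg, £629,258.25):
Base rate for 85.14 is 9.5% + £2.17/kg.
Duty = £629,258.25 × 9.5% + 3,119 × £2.17 = £66,547.76.
Line 2 (09.06, Vineth, 309 liters, £71,768.34):
Base rate for 09.06 is 13%.
Additional duty on 09.06 from Vineth: +17.9%. Applied ad valorem rate: 13% + 17.9% = 30.9%.
Duty = £71,768.34 × 30.9% = £22,176.42.
Line 3 (22.61, Ilesta, 2,033 kg, £266,444.98):
Base rate for 22.61 is 29.5%.
Origin Ilesta qualifies under the Eriar–Ilesta agreement and 22.61 is covered: preferential rate Free applies instead.
Duty = £266,444.98 × 0% = £0.00.
Line 4 (25.18, Ilesta, 2,546 units, £481,830.50):
Base rate for 25.18 is 22%.
Origin Ilesta is the FTA partner but 25.18 is not on the preference list; base rate stands.
Duty = £481,830.50 × 22% = £106,002.71.
Total = £66,547.76 + £22,176.42 + £0.00 + £106,002.71 = £194,726.89.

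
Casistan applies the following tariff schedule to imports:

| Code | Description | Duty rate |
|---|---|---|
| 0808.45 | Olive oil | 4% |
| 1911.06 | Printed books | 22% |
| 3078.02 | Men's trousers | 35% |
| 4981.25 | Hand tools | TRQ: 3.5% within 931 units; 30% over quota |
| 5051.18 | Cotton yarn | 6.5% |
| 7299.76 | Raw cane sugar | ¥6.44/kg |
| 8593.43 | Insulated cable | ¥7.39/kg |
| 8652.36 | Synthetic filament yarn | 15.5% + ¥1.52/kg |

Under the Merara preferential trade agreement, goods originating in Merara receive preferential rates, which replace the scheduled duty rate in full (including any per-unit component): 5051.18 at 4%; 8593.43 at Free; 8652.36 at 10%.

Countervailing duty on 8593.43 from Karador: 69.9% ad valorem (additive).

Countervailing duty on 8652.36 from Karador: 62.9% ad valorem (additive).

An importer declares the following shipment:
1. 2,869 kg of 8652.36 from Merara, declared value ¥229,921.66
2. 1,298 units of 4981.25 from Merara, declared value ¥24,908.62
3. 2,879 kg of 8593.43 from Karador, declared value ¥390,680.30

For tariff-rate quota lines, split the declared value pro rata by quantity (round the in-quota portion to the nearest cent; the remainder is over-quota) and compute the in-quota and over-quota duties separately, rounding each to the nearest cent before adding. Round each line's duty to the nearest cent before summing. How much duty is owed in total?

¥320,091.64

Line 1 (8652.36, Merara, 2,869 kg, ¥229,921.66):
Base rate for 8652.36 is 15.5% + ¥1.52/kg.
Origin Merara qualifies under the Casistan–Merara agreement and 8652.36 is covered: preferential rate 10% applies instead.
The additional-duty order on 8652.36 targets Karador, not Merara; it does not apply.
Duty = ¥229,921.66 × 10% = ¥22,992.17.
Line 2 (4981.25, Merara, 1,298 units, ¥24,908.62):
Code 4981.25 is under a tariff-rate quota (threshold 931 units). In-quota: 931 units at 3.5%; over-quota: 367 units at 30%.
Pro-rata value split: in-quota = ¥24,908.62 × 931/1,298 = ¥17,865.89; over-quota = ¥24,908.62 − ¥17,865.89 = ¥7,042.73.
In-quota duty = ¥17,865.89 × 3.5% = ¥625.31. Over-quota duty = ¥7,042.73 × 30% = ¥2,112.82.
Line duty = ¥625.31 + ¥2,112.82 = ¥2,738.13.
Line 3 (8593.43, Karador, 2,879 kg, ¥390,680.30):
Base rate for 8593.43 is ¥7.39/kg.
8593.43 has an FTA preferential rate, but origin Karador is not Merara; base rate stands.
Additional duty on 8593.43 from Karador: +69.9% ad valorem. Applied ad valorem rate = 69.9%.
Duty = ¥390,680.30 × 69.9% + 2,879 × ¥7.39 = ¥294,361.34.
Total = ¥22,992.17 + ¥2,738.13 + ¥294,361.34 = ¥320,091.64.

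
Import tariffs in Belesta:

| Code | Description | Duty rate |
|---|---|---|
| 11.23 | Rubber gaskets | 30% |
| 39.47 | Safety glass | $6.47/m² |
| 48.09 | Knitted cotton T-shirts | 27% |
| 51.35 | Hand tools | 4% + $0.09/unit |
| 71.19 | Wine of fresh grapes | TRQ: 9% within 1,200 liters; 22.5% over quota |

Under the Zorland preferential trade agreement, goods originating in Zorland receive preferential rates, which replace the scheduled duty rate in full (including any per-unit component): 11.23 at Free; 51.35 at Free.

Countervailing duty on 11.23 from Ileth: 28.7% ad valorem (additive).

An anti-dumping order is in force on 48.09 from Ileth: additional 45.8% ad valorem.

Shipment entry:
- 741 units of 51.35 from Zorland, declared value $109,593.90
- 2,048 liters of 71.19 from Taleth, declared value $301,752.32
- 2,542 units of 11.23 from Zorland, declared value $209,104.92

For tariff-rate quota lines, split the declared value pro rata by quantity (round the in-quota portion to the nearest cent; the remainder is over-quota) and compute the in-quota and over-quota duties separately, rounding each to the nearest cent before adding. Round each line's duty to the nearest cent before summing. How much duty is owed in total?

$44,025.19

Line 1 (51.35, Zorland, 741 units, $109,593.90):
Base rate for 51.35 is 4% + $0.09/unit.
Origin Zorland qualifies under the Belesta–Zorland agreement and 51.35 is covered: preferential rate Free applies instead.
Duty = $109,593.90 × 0% = $0.00.
Line 2 (71.19, Taleth, 2,048 liters, $301,752.32):
Code 71.19 is under a tariff-rate quota (threshold 1,200 liters). In-quota: 1,200 liters at 9%; over-quota: 848 liters at 22.5%.
Pro-rata value split: in-quota = $301,752.32 × 1,200/2,048 = $176,808.00; over-quota = $301,752.32 − $176,808.00 = $124,944.32.
In-quota duty = $176,808.00 × 9% = $15,912.72. Over-quota duty = $124,944.32 × 22.5% = $28,112.47.
Line duty = $15,912.72 + $28,112.47 = $44,025.19.
Line 3 (11.23, Zorland, 2,542 units, $209,104.92):
Base rate for 11.23 is 30%.
Origin Zorland qualifies under the Belesta–Zorland agreement and 11.23 is covered: preferential rate Free applies instead.
The additional-duty order on 11.23 targets Ileth, not Zorland; it does not apply.
Duty = $209,104.92 × 0% = $0.00.
Total = $0.00 + $44,025.19 + $0.00 = $44,025.19.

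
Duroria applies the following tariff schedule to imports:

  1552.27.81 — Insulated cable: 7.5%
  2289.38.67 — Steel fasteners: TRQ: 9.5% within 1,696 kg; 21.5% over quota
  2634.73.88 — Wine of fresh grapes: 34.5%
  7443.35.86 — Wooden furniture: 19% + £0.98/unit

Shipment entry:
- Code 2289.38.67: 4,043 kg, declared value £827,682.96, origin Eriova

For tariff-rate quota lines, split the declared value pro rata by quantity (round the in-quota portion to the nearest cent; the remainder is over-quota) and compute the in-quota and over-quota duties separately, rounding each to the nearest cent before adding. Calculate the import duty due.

Line 1 (2289.38.67, Eriova, 4,043 kg, £827,682.96):
Code 2289.38.67 is under a tariff-rate quota (threshold 1,696 kg). In-quota: 1,696 kg at 9.5%; over-quota: 2,347 kg at 21.5%.
Pro-rata value split: in-quota = £827,682.96 × 1,696/4,043 = £347,205.12; over-quota = £827,682.96 − £347,205.12 = £480,477.84.
In-quota duty = £347,205.12 × 9.5% = £32,984.49. Over-quota duty = £480,477.84 × 21.5% = £103,302.74.
Line duty = £32,984.49 + £103,302.74 = £136,287.23.

£136,287.23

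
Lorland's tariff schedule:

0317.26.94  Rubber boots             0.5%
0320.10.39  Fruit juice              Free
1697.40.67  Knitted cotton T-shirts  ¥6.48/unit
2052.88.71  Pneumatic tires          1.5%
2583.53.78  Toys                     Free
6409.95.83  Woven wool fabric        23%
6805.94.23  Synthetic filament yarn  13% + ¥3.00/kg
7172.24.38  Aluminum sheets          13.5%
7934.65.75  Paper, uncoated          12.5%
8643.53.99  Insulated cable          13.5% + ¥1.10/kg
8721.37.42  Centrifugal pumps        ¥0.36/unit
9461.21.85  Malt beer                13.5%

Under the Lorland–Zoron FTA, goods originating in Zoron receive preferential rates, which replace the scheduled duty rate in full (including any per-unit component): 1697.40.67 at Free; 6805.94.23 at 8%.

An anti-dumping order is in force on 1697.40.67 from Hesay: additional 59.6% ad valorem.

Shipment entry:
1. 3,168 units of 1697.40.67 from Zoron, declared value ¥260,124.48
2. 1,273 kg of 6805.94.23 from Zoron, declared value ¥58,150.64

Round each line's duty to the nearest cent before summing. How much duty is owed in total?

¥4,652.05

Line 1 (1697.40.67, Zoron, 3,168 units, ¥260,124.48):
Base rate for 1697.40.67 is ¥6.48/unit.
Origin Zoron qualifies under the Lorland–Zoron agreement and 1697.40.67 is covered: preferential rate Free applies instead.
The additional-duty order on 1697.40.67 targets Hesay, not Zoron; it does not apply.
Duty = ¥260,124.48 × 0% = ¥0.00.
Line 2 (6805.94.23, Zoron, 1,273 kg, ¥58,150.64):
Base rate for 6805.94.23 is 13% + ¥3.00/kg.
Origin Zoron qualifies under the Lorland–Zoron agreement and 6805.94.23 is covered: preferential rate 8% applies instead.
Duty = ¥58,150.64 × 8% = ¥4,652.05.
Total = ¥0.00 + ¥4,652.05 = ¥4,652.05.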